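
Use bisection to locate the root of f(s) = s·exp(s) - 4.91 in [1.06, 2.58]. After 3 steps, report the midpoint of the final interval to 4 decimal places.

f(1.060000) = -1.850447, f(2.580000) = 29.138616 (opposite signs)
step 1: m = 1.820000, f(m) = 6.322782 > 0 → root in [1.060000, 1.820000]
step 2: m = 1.440000, f(m) = 1.167802 > 0 → root in [1.060000, 1.440000]
step 3: m = 1.250000, f(m) = -0.547071 < 0 → root in [1.250000, 1.440000]
Midpoint of [1.250000, 1.440000] = 1.345000

1.3450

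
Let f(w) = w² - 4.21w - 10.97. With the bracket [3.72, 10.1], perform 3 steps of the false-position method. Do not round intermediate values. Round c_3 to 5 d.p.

5.90121

False-position update: c = (a·f(b) − b·f(a))/(f(b) − f(a)); replace the endpoint whose sign matches f(c).
f(3.720000) = -12.792800, f(10.100000) = 48.519000
step 1: c = 5.051197, f(c) = -6.720950 < 0 → new bracket [5.051197, 10.100000]
step 2: c = 5.665476, f(c) = -2.724036 < 0 → new bracket [5.665476, 10.100000]
step 3: c = 5.901211, f(c) = -0.989804 < 0 → new bracket [5.901211, 10.100000]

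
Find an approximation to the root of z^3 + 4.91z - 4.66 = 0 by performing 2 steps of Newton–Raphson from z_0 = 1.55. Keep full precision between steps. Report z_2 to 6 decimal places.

f'(z) = 3z^2 + 4.91
z_0 = 1.550000: f = 6.674375, f' = 12.117500 → z_1 = 1.550000 - (6.674375)/(12.117500) = 0.999195
z_1 = 0.999195: f = 1.243637, f' = 7.905174 → z_2 = 0.999195 - (1.243637)/(7.905174) = 0.841876

0.841876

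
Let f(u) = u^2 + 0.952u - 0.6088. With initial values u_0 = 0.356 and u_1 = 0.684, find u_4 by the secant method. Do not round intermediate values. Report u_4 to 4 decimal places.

f(u_0) = -0.143152, f(u_1) = 0.510224
u_2 = 0.684000 - (0.510224)·(0.684000 - 0.356000)/(0.510224 - (-0.143152)) = 0.427863; f(u_2) = -0.018407
u_3 = 0.427863 - (-0.018407)·(0.427863 - 0.684000)/(-0.018407 - (0.510224)) = 0.436782; f(u_3) = -0.002205
u_4 = 0.436782 - (-0.002205)·(0.436782 - 0.427863)/(-0.002205 - (-0.018407)) = 0.437996; f(u_4) = 0.000012

0.4380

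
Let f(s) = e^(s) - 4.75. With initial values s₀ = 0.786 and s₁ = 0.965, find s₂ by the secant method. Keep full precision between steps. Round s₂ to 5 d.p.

1.84930

f(s_0) = -2.555400, f(s_1) = -2.125212
s_2 = 0.965000 - (-2.125212)·(0.965000 - 0.786000)/(-2.125212 - (-2.555400)) = 1.849296; f(s_2) = 1.605346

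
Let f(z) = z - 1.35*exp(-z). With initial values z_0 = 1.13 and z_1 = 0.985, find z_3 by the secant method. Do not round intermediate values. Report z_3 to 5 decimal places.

Secant update: z_(k+1) = z_k − f(z_k)·(z_k − z_(k-1))/(f(z_k) − f(z_(k-1))).
f(z_0) = 0.693905, f(z_1) = 0.480857
z_2 = 0.985000 - (0.480857)·(0.985000 - 1.130000)/(0.480857 - (0.693905)) = 0.657730; f(z_2) = -0.041605
z_3 = 0.657730 - (-0.041605)·(0.657730 - 0.985000)/(-0.041605 - (0.480857)) = 0.683791; f(z_3) = 0.002447

0.68379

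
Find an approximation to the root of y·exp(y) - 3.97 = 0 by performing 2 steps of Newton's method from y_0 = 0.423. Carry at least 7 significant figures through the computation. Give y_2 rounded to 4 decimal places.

1.4825

Newton update: y ← y − f(y)/f'(y).
f'(y) = (y + 1)·exp(y)
y_0 = 0.423000: f = -3.324276, f' = 2.172258 → y_1 = 0.423000 - (-3.324276)/(2.172258) = 1.953332
y_1 = 1.953332: f = 9.805179, f' = 20.827324 → y_2 = 1.953332 - (9.805179)/(20.827324) = 1.482547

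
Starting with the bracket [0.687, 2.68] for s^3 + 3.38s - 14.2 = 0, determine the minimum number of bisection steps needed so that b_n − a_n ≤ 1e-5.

18

Initial width b − a = 2.68 − 0.687 = 1.993000.
After n steps the width is (b−a)/2^n; need (b−a)/2^n ≤ 1e-5.
So n ≥ log₂(1.993000/1e-5) = log₂(199300.0000) ≈ 17.6046.
Hence n = 18.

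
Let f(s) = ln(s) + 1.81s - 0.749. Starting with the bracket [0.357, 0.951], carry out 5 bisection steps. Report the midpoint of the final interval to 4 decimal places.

0.6447

f(0.357000) = -1.132849, f(0.951000) = 0.922069 (opposite signs)
step 1: m = 0.654000, f(m) = 0.010092 > 0 → root in [0.357000, 0.654000]
step 2: m = 0.505500, f(m) = -0.516252 < 0 → root in [0.505500, 0.654000]
step 3: m = 0.579750, f(m) = -0.244811 < 0 → root in [0.579750, 0.654000]
step 4: m = 0.616875, f(m) = -0.115545 < 0 → root in [0.616875, 0.654000]
step 5: m = 0.635437, f(m) = -0.052300 < 0 → root in [0.635437, 0.654000]
Midpoint of [0.635437, 0.654000] = 0.644719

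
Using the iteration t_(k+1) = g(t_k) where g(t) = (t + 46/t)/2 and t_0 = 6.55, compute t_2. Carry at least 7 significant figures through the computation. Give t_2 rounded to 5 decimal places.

t_1 = g(6.550000) = 6.786450
t_2 = g(6.786450) = 6.782331

6.78233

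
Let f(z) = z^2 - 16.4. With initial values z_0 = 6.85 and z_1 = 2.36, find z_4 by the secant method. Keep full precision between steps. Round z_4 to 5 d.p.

4.03991

f(z_0) = 30.522500, f(z_1) = -10.830400
z_2 = 2.360000 - (-10.830400)·(2.360000 - 6.850000)/(-10.830400 - (30.522500)) = 3.535939; f(z_2) = -3.897134
z_3 = 3.535939 - (-3.897134)·(3.535939 - 2.360000)/(-3.897134 - (-10.830400)) = 4.196925; f(z_3) = 1.214182
z_4 = 4.196925 - (1.214182)·(4.196925 - 3.535939)/(1.214182 - (-3.897134)) = 4.039909; f(z_4) = -0.079131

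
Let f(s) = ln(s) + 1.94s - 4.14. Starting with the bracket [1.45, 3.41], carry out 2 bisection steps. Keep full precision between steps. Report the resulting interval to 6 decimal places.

[1.450000, 1.940000]

f(1.450000) = -0.955436, f(3.410000) = 3.702112 (opposite signs)
step 1: m = 2.430000, f(m) = 1.462091 > 0 → root in [1.450000, 2.430000]
step 2: m = 1.940000, f(m) = 0.286288 > 0 → root in [1.450000, 1.940000]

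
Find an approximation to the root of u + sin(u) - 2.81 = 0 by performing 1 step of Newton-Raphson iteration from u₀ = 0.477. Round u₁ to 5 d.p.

1.46933

f'(u) = 1 + cos(u)
u_0 = 0.477000: f = -1.873884, f' = 1.888376 → u_1 = 0.477000 - (-1.873884)/(1.888376) = 1.469325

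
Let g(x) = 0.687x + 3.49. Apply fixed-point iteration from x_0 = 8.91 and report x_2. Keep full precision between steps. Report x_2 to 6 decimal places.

10.092874

x_1 = g(8.910000) = 9.611170
x_2 = g(9.611170) = 10.092874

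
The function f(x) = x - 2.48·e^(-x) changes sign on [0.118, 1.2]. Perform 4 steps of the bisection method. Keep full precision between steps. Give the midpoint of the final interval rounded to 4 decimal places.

f(0.118000) = -2.085966, f(1.200000) = 0.453038 (opposite signs)
step 1: m = 0.659000, f(m) = -0.624074 < 0 → root in [0.659000, 1.200000]
step 2: m = 0.929500, f(m) = -0.049483 < 0 → root in [0.929500, 1.200000]
step 3: m = 1.064750, f(m) = 0.209611 > 0 → root in [0.929500, 1.064750]
step 4: m = 0.997125, f(m) = 0.082157 > 0 → root in [0.929500, 0.997125]
Midpoint of [0.929500, 0.997125] = 0.963313

0.9633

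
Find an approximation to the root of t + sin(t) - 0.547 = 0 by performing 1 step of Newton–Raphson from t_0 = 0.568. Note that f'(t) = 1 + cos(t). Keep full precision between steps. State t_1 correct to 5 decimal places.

0.26472

t_0 = 0.568000: f = 0.558947, f' = 1.842979 → t_1 = 0.568000 - (0.558947)/(1.842979) = 0.264715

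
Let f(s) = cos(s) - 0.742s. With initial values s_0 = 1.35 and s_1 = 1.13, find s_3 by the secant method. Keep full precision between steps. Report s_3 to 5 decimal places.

0.87029

Secant update: s_(k+1) = s_k − f(s_k)·(s_k − s_(k-1))/(f(s_k) − f(s_(k-1))).
f(s_0) = -0.782693, f(s_1) = -0.411800
s_2 = 1.130000 - (-0.411800)·(1.130000 - 1.350000)/(-0.411800 - (-0.782693)) = 0.885735; f(s_2) = -0.024496
s_3 = 0.885735 - (-0.024496)·(0.885735 - 1.130000)/(-0.024496 - (-0.411800)) = 0.870287; f(s_3) = -0.001145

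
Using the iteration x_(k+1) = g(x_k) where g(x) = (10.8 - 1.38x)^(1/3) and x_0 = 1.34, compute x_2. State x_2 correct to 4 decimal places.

x_1 = g(1.340000) = 2.076287
x_2 = g(2.076287) = 1.994546

1.9945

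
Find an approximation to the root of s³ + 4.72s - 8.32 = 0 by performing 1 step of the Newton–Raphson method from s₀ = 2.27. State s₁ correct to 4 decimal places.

1.5717

f'(s) = 3s² + 4.72
s_0 = 2.270000: f = 14.091483, f' = 20.178700 → s_1 = 2.270000 - (14.091483)/(20.178700) = 1.571665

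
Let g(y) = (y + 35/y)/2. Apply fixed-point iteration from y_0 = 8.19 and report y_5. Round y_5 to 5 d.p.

y_1 = g(8.190000) = 6.231752
y_2 = g(6.231752) = 5.924075
y_3 = g(5.924075) = 5.916085
y_4 = g(5.916085) = 5.916080
y_5 = g(5.916080) = 5.916080

5.91608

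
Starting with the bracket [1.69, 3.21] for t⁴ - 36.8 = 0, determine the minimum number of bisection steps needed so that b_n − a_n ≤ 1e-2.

Initial width b − a = 3.21 − 1.69 = 1.520000.
After n steps the width is (b−a)/2^n; need (b−a)/2^n ≤ 1e-2.
So n ≥ log₂(1.520000/1e-2) = log₂(152.0000) ≈ 7.2479.
Hence n = 8.

8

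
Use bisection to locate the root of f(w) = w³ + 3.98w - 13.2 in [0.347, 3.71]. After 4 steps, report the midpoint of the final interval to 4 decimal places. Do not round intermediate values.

1.7132

f(0.347000) = -11.777158, f(3.710000) = 52.630611 (opposite signs)
step 1: m = 2.028500, f(m) = 3.220327 > 0 → root in [0.347000, 2.028500]
step 2: m = 1.187750, f(m) = -6.797137 < 0 → root in [1.187750, 2.028500]
step 3: m = 1.608125, f(m) = -2.640945 < 0 → root in [1.608125, 2.028500]
step 4: m = 1.818313, f(m) = 0.048698 > 0 → root in [1.608125, 1.818313]
Midpoint of [1.608125, 1.818313] = 1.713219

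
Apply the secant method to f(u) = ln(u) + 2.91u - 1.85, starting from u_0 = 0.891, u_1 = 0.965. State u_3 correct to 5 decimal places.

f(u_0) = 0.627399, f(u_1) = 0.922523
u_2 = 0.965000 - (0.922523)·(0.965000 - 0.891000)/(0.922523 - (0.627399)) = 0.733684; f(u_2) = -0.024654
u_3 = 0.733684 - (-0.024654)·(0.733684 - 0.965000)/(-0.024654 - (0.922523)) = 0.739705; f(u_3) = 0.001040

0.73971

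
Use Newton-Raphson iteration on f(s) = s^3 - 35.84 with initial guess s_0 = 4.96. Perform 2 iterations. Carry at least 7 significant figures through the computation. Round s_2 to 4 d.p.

3.3589

Newton update: s ← s − f(s)/f'(s).
f'(s) = 3s^2
s_0 = 4.960000: f = 86.183936, f' = 73.804800 → s_1 = 4.960000 - (86.183936)/(73.804800) = 3.792272
s_1 = 3.792272: f = 18.697901, f' = 43.143979 → s_2 = 3.792272 - (18.697901)/(43.143979) = 3.358888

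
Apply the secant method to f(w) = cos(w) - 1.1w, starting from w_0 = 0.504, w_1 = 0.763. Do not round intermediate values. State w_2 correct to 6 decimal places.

0.694058

f(w_0) = 0.321258, f(w_1) = -0.116534
w_2 = 0.763000 - (-0.116534)·(0.763000 - 0.504000)/(-0.116534 - (0.321258)) = 0.694058; f(w_2) = 0.005193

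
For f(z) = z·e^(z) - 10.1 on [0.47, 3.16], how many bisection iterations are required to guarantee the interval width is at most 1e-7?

25

Initial width b − a = 3.16 − 0.47 = 2.690000.
After n steps the width is (b−a)/2^n; need (b−a)/2^n ≤ 1e-7.
So n ≥ log₂(2.690000/1e-7) = log₂(26900000.0000) ≈ 24.6811.
Hence n = 25.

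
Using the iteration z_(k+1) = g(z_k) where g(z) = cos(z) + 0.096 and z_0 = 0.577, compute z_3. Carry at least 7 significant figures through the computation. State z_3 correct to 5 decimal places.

z_1 = g(0.577000) = 0.934103
z_2 = g(0.934103) = 0.690540
z_3 = g(0.690540) = 0.866902

0.86690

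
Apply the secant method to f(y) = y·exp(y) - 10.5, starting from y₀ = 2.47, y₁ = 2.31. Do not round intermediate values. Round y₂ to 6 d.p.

f(y_0) = 18.701444, f(y_1) = 12.771921
y_2 = 2.310000 - (12.771921)·(2.310000 - 2.470000)/(12.771921 - (18.701444)) = 1.965367; f(y_2) = 3.527876

1.965367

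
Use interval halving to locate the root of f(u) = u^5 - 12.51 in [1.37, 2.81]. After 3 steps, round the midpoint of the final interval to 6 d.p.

f(1.370000) = -7.683828, f(2.810000) = 162.688991 (opposite signs)
step 1: m = 2.090000, f(m) = 27.367822 > 0 → root in [1.370000, 2.090000]
step 2: m = 1.730000, f(m) = 2.986389 > 0 → root in [1.370000, 1.730000]
step 3: m = 1.550000, f(m) = -3.563390 < 0 → root in [1.550000, 1.730000]
Midpoint of [1.550000, 1.730000] = 1.640000

1.640000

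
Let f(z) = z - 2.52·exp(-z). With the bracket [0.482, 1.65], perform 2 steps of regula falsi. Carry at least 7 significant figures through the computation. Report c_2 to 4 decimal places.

False-position update: c = (a·f(b) − b·f(a))/(f(b) − f(a)); replace the endpoint whose sign matches f(c).
f(0.482000) = -1.074219, f(1.650000) = 1.166034
step 1: c = 1.042065, f(c) = 0.153197 > 0 → new bracket [0.482000, 1.042065]
step 2: c = 0.972162, f(c) = 0.018936 > 0 → new bracket [0.482000, 0.972162]

0.9722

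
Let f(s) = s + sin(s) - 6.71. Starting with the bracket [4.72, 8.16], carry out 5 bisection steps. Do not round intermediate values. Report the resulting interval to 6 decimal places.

f(4.720000) = -2.989971, f(8.160000) = 2.403541 (opposite signs)
step 1: m = 6.440000, f(m) = -0.113827 < 0 → root in [6.440000, 8.160000]
step 2: m = 7.300000, f(m) = 1.440437 > 0 → root in [6.440000, 7.300000]
step 3: m = 6.870000, f(m) = 0.713711 > 0 → root in [6.440000, 6.870000]
step 4: m = 6.655000, f(m) = 0.308307 > 0 → root in [6.440000, 6.655000]
step 5: m = 6.547500, f(m) = 0.098748 > 0 → root in [6.440000, 6.547500]

[6.440000, 6.547500]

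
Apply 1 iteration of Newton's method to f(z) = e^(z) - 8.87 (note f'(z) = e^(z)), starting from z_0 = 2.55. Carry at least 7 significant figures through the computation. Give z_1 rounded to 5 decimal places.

2.24258

Newton update: z ← z − f(z)/f'(z).
z_0 = 2.550000: f = 3.937104, f' = 12.807104 → z_1 = 2.550000 - (3.937104)/(12.807104) = 2.242584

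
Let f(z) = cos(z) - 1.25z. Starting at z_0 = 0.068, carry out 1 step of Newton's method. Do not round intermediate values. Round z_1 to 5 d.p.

f'(z) = -sin(z) - 1.25
z_0 = 0.068000: f = 0.912689, f' = -1.317948 → z_1 = 0.068000 - (0.912689)/(-1.317948) = 0.760508

0.76051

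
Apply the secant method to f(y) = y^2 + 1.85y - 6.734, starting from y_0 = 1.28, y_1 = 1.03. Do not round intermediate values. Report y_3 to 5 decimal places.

f(y_0) = -2.727600, f(y_1) = -3.767600
y_2 = 1.030000 - (-3.767600)·(1.030000 - 1.280000)/(-3.767600 - (-2.727600)) = 1.935673; f(y_2) = 0.593825
y_3 = 1.935673 - (0.593825)·(1.935673 - 1.030000)/(0.593825 - (-3.767600)) = 1.812362; f(y_3) = -0.096474

1.81236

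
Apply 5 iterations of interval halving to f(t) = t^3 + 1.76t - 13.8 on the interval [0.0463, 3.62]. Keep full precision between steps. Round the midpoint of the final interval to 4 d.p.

f(0.046300) = -13.718413, f(3.620000) = 40.009128 (opposite signs)
step 1: m = 1.833150, f(m) = -4.413467 < 0 → root in [1.833150, 3.620000]
step 2: m = 2.726575, f(m) = 11.268706 > 0 → root in [1.833150, 2.726575]
step 3: m = 2.279863, f(m) = 2.062766 > 0 → root in [1.833150, 2.279863]
step 4: m = 2.056506, f(m) = -1.483136 < 0 → root in [2.056506, 2.279863]
step 5: m = 2.168184, f(m) = 0.208690 > 0 → root in [2.056506, 2.168184]
Midpoint of [2.056506, 2.168184] = 2.112345

2.1123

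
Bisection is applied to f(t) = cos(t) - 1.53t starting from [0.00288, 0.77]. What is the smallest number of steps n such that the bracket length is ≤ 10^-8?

27

Initial width b − a = 0.77 − 0.00288 = 0.767120.
After n steps the width is (b−a)/2^n; need (b−a)/2^n ≤ 10^-8.
So n ≥ log₂(0.767120/10^-8) = log₂(76712000.0000) ≈ 26.1929.
Hence n = 27.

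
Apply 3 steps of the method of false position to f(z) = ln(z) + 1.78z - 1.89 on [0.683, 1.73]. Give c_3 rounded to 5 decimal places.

False-position update: c = (a·f(b) − b·f(a))/(f(b) − f(a)); replace the endpoint whose sign matches f(c).
f(0.683000) = -1.055520, f(1.730000) = 1.737521
step 1: c = 1.078673, f(c) = 0.105768 > 0 → new bracket [0.683000, 1.078673]
step 2: c = 1.042635, f(c) = 0.007642 > 0 → new bracket [0.683000, 1.042635]
step 3: c = 1.040050, f(c) = 0.000558 > 0 → new bracket [0.683000, 1.040050]

1.04005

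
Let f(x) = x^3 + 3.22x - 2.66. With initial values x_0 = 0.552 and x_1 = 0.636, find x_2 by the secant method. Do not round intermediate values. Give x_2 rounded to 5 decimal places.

f(x_0) = -0.714363, f(x_1) = -0.354821
x_2 = 0.636000 - (-0.354821)·(0.636000 - 0.552000)/(-0.354821 - (-0.714363)) = 0.718897; f(x_2) = 0.026382

0.71890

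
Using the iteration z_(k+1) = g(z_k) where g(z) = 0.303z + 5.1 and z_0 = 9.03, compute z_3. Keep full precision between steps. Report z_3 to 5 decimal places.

7.36472

z_1 = g(9.030000) = 7.836090
z_2 = g(7.836090) = 7.474335
z_3 = g(7.474335) = 7.364724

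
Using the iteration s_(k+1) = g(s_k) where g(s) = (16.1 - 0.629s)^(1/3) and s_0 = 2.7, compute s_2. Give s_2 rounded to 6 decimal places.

s_1 = g(2.700000) = 2.432977
s_2 = g(2.432977) = 2.442398

2.442398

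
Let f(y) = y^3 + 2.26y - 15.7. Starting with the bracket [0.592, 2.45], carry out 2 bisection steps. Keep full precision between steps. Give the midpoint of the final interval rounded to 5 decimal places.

f(0.592000) = -14.154605, f(2.450000) = 4.543125 (opposite signs)
step 1: m = 1.521000, f(m) = -8.743796 < 0 → root in [1.521000, 2.450000]
step 2: m = 1.985500, f(m) = -3.385512 < 0 → root in [1.985500, 2.450000]
Midpoint of [1.985500, 2.450000] = 2.217750

2.21775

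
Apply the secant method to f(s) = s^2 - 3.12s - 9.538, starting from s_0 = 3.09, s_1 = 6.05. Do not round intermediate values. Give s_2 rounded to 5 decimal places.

Secant update: s_(k+1) = s_k − f(s_k)·(s_k − s_(k-1))/(f(s_k) − f(s_(k-1))).
f(s_0) = -9.630700, f(s_1) = 8.188500
s_2 = 6.050000 - (8.188500)·(6.050000 - 3.090000)/(8.188500 - (-9.630700)) = 4.689784; f(s_2) = -2.176052

4.68978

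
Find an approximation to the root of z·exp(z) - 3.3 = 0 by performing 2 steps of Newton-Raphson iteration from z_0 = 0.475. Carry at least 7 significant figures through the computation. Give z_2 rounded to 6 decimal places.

1.214199

f'(z) = (z + 1)·exp(z)
z_0 = 0.475000: f = -2.536193, f' = 2.371821 → z_1 = 0.475000 - (-2.536193)/(2.371821) = 1.544302
z_1 = 1.544302: f = 3.934594, f' = 11.919296 → z_2 = 1.544302 - (3.934594)/(11.919296) = 1.214199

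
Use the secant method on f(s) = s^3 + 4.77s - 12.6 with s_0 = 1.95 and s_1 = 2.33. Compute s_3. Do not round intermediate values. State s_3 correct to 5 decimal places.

1.68139

Secant update: s_(k+1) = s_k − f(s_k)·(s_k − s_(k-1))/(f(s_k) − f(s_(k-1))).
f(s_0) = 4.116375, f(s_1) = 11.163437
s_2 = 2.330000 - (11.163437)·(2.330000 - 1.950000)/(11.163437 - (4.116375)) = 1.728032; f(s_2) = 0.802779
s_3 = 1.728032 - (0.802779)·(1.728032 - 2.330000)/(0.802779 - (11.163437)) = 1.681389; f(s_3) = 0.173634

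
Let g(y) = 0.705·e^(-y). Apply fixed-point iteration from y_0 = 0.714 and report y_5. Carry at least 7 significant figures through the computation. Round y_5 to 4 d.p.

y_1 = g(0.714000) = 0.345225
y_2 = g(0.345225) = 0.499183
y_3 = g(0.499183) = 0.427954
y_4 = g(0.427954) = 0.459548
y_5 = g(0.459548) = 0.445256

0.4453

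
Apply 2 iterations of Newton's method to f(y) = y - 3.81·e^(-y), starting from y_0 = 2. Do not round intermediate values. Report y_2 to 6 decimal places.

Newton update: y ← y − f(y)/f'(y).
f'(y) = 1 + 3.81·e^(-y)
y_0 = 2.000000: f = 1.484373, f' = 1.515627 → y_1 = 2.000000 - (1.484373)/(1.515627) = 1.020622
y_1 = 1.020622: f = -0.352391, f' = 2.373013 → y_2 = 1.020622 - (-0.352391)/(2.373013) = 1.169121

1.169121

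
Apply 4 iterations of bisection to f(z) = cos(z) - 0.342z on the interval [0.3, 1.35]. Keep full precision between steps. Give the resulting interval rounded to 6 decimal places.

f(0.300000) = 0.852736, f(1.350000) = -0.242693 (opposite signs)
step 1: m = 0.825000, f(m) = 0.396407 > 0 → root in [0.825000, 1.350000]
step 2: m = 1.087500, f(m) = 0.092775 > 0 → root in [1.087500, 1.350000]
step 3: m = 1.218750, f(m) = -0.071993 < 0 → root in [1.087500, 1.218750]
step 4: m = 1.153125, f(m) = 0.011264 > 0 → root in [1.153125, 1.218750]

[1.153125, 1.218750]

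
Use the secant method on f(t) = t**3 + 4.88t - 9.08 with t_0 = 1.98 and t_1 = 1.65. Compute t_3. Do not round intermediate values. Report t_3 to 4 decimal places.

1.3599

Secant update: t_(k+1) = t_k − f(t_k)·(t_k − t_(k-1))/(f(t_k) − f(t_(k-1))).
f(t_0) = 8.344792, f(t_1) = 3.464125
t_2 = 1.650000 - (3.464125)·(1.650000 - 1.980000)/(3.464125 - (8.344792)) = 1.415778; f(t_2) = 0.666817
t_3 = 1.415778 - (0.666817)·(1.415778 - 1.650000)/(0.666817 - (3.464125)) = 1.359944; f(t_3) = 0.071674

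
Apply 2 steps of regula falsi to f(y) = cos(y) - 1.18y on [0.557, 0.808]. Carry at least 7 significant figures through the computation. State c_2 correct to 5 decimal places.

False-position update: c = (a·f(b) − b·f(a))/(f(b) − f(a)); replace the endpoint whose sign matches f(c).
f(0.557000) = 0.191585, f(0.808000) = -0.262494
step 1: c = 0.662902, f(c) = 0.005986 > 0 → new bracket [0.662902, 0.808000]
step 2: c = 0.666137, f(c) = 0.000174 > 0 → new bracket [0.666137, 0.808000]

0.66614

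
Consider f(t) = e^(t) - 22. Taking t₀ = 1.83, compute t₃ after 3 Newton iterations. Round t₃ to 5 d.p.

3.21775

Newton update: t ← t − f(t)/f'(t).
f'(t) = e^(t)
t_0 = 1.830000: f = -15.766113, f' = 6.233887 → t_1 = 1.830000 - (-15.766113)/(6.233887) = 4.359098
t_1 = 4.359098: f = 56.186617, f' = 78.186617 → t_2 = 4.359098 - (56.186617)/(78.186617) = 3.640477
t_2 = 3.640477: f = 16.109994, f' = 38.109994 → t_3 = 3.640477 - (16.109994)/(38.109994) = 3.217753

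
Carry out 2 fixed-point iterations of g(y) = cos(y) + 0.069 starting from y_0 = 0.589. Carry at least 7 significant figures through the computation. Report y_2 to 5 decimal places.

y_1 = g(0.589000) = 0.900497
y_2 = g(0.900497) = 0.690221

0.69022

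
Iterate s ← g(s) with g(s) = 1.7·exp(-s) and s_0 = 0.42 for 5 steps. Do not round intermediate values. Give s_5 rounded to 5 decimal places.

s_1 = g(0.420000) = 1.116980
s_2 = g(1.116980) = 0.556354
s_3 = g(0.556354) = 0.974603
s_4 = g(0.974603) = 0.641482
s_5 = g(0.641482) = 0.895070

0.89507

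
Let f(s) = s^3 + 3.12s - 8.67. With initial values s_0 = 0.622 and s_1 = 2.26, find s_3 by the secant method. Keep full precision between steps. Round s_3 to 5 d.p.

1.47908

Secant update: s_(k+1) = s_k − f(s_k)·(s_k − s_(k-1))/(f(s_k) − f(s_(k-1))).
f(s_0) = -6.488718, f(s_1) = 9.924376
s_2 = 2.260000 - (9.924376)·(2.260000 - 0.622000)/(9.924376 - (-6.488718)) = 1.269563; f(s_2) = -2.662690
s_3 = 1.269563 - (-2.662690)·(1.269563 - 2.260000)/(-2.662690 - (9.924376)) = 1.479082; f(s_3) = -0.819499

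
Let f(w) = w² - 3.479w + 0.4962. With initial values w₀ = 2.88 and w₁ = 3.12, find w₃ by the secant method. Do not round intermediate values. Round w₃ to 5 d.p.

3.32737

Secant update: w_(k+1) = w_k − f(w_k)·(w_k − w_(k-1))/(f(w_k) − f(w_(k-1))).
f(w_0) = -1.228920, f(w_1) = -0.623880
w_2 = 3.120000 - (-0.623880)·(3.120000 - 2.880000)/(-0.623880 - (-1.228920)) = 3.367473; f(w_2) = 0.120637
w_3 = 3.367473 - (0.120637)·(3.367473 - 3.120000)/(0.120637 - (-0.623880)) = 3.327374; f(w_3) = -0.008315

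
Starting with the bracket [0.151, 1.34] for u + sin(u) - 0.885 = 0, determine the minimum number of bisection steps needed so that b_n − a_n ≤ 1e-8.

Initial width b − a = 1.34 − 0.151 = 1.189000.
After n steps the width is (b−a)/2^n; need (b−a)/2^n ≤ 1e-8.
So n ≥ log₂(1.189000/1e-8) = log₂(118900000.0000) ≈ 26.8252.
Hence n = 27.

27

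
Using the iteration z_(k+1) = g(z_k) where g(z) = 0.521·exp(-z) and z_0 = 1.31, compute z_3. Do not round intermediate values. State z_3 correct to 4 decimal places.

0.3313

z_1 = g(1.310000) = 0.140576
z_2 = g(0.140576) = 0.452675
z_3 = g(0.452675) = 0.331317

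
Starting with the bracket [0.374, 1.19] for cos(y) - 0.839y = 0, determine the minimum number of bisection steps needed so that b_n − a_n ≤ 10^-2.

7

Initial width b − a = 1.19 − 0.374 = 0.816000.
After n steps the width is (b−a)/2^n; need (b−a)/2^n ≤ 10^-2.
So n ≥ log₂(0.816000/10^-2) = log₂(81.6000) ≈ 6.3505.
Hence n = 7.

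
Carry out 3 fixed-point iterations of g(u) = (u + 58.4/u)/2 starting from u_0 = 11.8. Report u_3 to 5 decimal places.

7.64206

u_1 = g(11.800000) = 8.374576
u_2 = g(8.374576) = 7.674032
u_3 = g(7.674032) = 7.642056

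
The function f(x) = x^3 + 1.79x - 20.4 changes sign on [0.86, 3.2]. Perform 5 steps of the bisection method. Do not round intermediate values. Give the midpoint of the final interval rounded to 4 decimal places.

f(0.860000) = -18.224544, f(3.200000) = 18.096000 (opposite signs)
step 1: m = 2.030000, f(m) = -8.400873 < 0 → root in [2.030000, 3.200000]
step 2: m = 2.615000, f(m) = 2.162808 > 0 → root in [2.030000, 2.615000]
step 3: m = 2.322500, f(m) = -3.715145 < 0 → root in [2.322500, 2.615000]
step 4: m = 2.468750, f(m) = -0.934581 < 0 → root in [2.468750, 2.615000]
step 5: m = 2.541875, f(m) = 0.573337 > 0 → root in [2.468750, 2.541875]
Midpoint of [2.468750, 2.541875] = 2.505313

2.5053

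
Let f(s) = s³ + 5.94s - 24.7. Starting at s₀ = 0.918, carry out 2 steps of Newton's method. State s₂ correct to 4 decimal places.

f'(s) = 3s² + 5.94
s_0 = 0.918000: f = -18.473459, f' = 8.468172 → s_1 = 0.918000 - (-18.473459)/(8.468172) = 3.099517
s_1 = 3.099517: f = 23.488201, f' = 34.761013 → s_2 = 3.099517 - (23.488201)/(34.761013) = 2.423811

2.4238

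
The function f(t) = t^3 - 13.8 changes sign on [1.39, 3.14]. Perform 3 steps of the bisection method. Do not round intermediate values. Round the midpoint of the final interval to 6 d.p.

2.374375

f(1.390000) = -11.114381, f(3.140000) = 17.159144 (opposite signs)
step 1: m = 2.265000, f(m) = -2.180040 < 0 → root in [2.265000, 3.140000]
step 2: m = 2.702500, f(m) = 5.937726 > 0 → root in [2.265000, 2.702500]
step 3: m = 2.483750, f(m) = 1.522289 > 0 → root in [2.265000, 2.483750]
Midpoint of [2.265000, 2.483750] = 2.374375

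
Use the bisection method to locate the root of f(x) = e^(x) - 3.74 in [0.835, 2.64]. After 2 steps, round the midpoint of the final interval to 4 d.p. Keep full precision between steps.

f(0.835000) = -1.435186, f(2.640000) = 10.273204 (opposite signs)
step 1: m = 1.737500, f(m) = 1.943118 > 0 → root in [0.835000, 1.737500]
step 2: m = 1.286250, f(m) = -0.120811 < 0 → root in [1.286250, 1.737500]
Midpoint of [1.286250, 1.737500] = 1.511875

1.5119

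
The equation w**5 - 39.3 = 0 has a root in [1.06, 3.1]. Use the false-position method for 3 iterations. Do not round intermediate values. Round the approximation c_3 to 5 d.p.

1.72101

False-position update: c = (a·f(b) − b·f(a))/(f(b) − f(a)); replace the endpoint whose sign matches f(c).
f(1.060000) = -37.961774, f(3.100000) = 246.991510
step 1: c = 1.331771, f(c) = -35.110640 < 0 → new bracket [1.331771, 3.100000]
step 2: c = 1.551846, f(c) = -30.299987 < 0 → new bracket [1.551846, 3.100000]
step 3: c = 1.721015, f(c) = -24.201878 < 0 → new bracket [1.721015, 3.100000]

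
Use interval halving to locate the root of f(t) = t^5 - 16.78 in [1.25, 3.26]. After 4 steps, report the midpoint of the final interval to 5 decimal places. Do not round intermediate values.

f(1.250000) = -13.728242, f(3.260000) = 351.423575 (opposite signs)
step 1: m = 2.255000, f(m) = 41.528616 > 0 → root in [1.250000, 2.255000]
step 2: m = 1.752500, f(m) = -0.249342 < 0 → root in [1.752500, 2.255000]
step 3: m = 2.003750, f(m) = 15.521127 > 0 → root in [1.752500, 2.003750]
step 4: m = 1.878125, f(m) = 6.588050 > 0 → root in [1.752500, 1.878125]
Midpoint of [1.752500, 1.878125] = 1.815313

1.81531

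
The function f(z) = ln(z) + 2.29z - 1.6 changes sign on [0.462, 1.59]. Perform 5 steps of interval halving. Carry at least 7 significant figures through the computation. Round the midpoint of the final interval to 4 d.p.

0.7969

f(0.462000) = -1.314210, f(1.590000) = 2.504834 (opposite signs)
step 1: m = 1.026000, f(m) = 0.775208 > 0 → root in [0.462000, 1.026000]
step 2: m = 0.744000, f(m) = -0.191954 < 0 → root in [0.744000, 1.026000]
step 3: m = 0.885000, f(m) = 0.304482 > 0 → root in [0.744000, 0.885000]
step 4: m = 0.814500, f(m) = 0.060024 > 0 → root in [0.744000, 0.814500]
step 5: m = 0.779250, f(m) = -0.064941 < 0 → root in [0.779250, 0.814500]
Midpoint of [0.779250, 0.814500] = 0.796875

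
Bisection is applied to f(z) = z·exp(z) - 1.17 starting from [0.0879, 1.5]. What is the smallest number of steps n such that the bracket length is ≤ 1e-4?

Initial width b − a = 1.5 − 0.0879 = 1.412100.
After n steps the width is (b−a)/2^n; need (b−a)/2^n ≤ 1e-4.
So n ≥ log₂(1.412100/1e-4) = log₂(14121.0000) ≈ 13.7856.
Hence n = 14.

14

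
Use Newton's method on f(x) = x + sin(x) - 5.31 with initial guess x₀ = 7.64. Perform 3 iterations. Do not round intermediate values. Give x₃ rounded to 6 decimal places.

f'(x) = 1 + cos(x)
x_0 = 7.640000: f = 3.307193, f' = 1.212352 → x_1 = 7.640000 - (3.307193)/(1.212352) = 4.912086
x_1 = 4.912086: f = -1.378041, f' = 1.198372 → x_2 = 4.912086 - (-1.378041)/(1.198372) = 6.062013
x_2 = 6.062013: f = 0.532640, f' = 1.975641 → x_3 = 6.062013 - (0.532640)/(1.975641) = 5.792410

5.792410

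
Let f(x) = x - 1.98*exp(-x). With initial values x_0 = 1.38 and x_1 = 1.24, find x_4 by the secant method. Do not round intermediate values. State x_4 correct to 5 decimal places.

0.84802

Secant update: x_(k+1) = x_k − f(x_k)·(x_k − x_(k-1))/(f(x_k) − f(x_(k-1))).
f(x_0) = 0.881874, f(x_1) = 0.667019
x_2 = 1.240000 - (0.667019)·(1.240000 - 1.380000)/(0.667019 - (0.881874)) = 0.805369; f(x_2) = -0.079538
x_3 = 0.805369 - (-0.079538)·(0.805369 - 1.240000)/(-0.079538 - (0.667019)) = 0.851675; f(x_3) = 0.006809
x_4 = 0.851675 - (0.006809)·(0.851675 - 0.805369)/(0.006809 - (-0.079538)) = 0.848023; f(x_4) = 0.000067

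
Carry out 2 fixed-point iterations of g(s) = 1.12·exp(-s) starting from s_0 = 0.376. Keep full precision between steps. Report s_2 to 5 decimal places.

0.51910

s_1 = g(0.376000) = 0.768995
s_2 = g(0.768995) = 0.519096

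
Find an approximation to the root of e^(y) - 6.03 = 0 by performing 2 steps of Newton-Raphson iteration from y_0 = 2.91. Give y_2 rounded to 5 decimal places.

Newton update: y ← y − f(y)/f'(y).
f'(y) = e^(y)
y_0 = 2.910000: f = 12.326799, f' = 18.356799 → y_1 = 2.910000 - (12.326799)/(18.356799) = 2.238489
y_1 = 2.238489: f = 3.349145, f' = 9.379145 → y_2 = 2.238489 - (3.349145)/(9.379145) = 1.881404

1.88140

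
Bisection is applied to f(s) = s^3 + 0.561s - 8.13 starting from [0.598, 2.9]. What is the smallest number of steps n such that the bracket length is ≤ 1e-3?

12

Initial width b − a = 2.9 − 0.598 = 2.302000.
After n steps the width is (b−a)/2^n; need (b−a)/2^n ≤ 1e-3.
So n ≥ log₂(2.302000/1e-3) = log₂(2302.0000) ≈ 11.1687.
Hence n = 12.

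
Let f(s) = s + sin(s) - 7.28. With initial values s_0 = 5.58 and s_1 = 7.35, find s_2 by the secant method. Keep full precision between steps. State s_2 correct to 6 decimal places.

f(s_0) = -2.346651, f(s_1) = 0.945667
s_2 = 7.350000 - (0.945667)·(7.350000 - 5.580000)/(0.945667 - (-2.346651)) = 6.841595; f(s_2) = 0.091433

6.841595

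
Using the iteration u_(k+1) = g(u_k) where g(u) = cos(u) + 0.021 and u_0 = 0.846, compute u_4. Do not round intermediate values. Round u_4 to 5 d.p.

0.77246

u_1 = g(0.846000) = 0.683983
u_2 = g(0.683983) = 0.796062
u_3 = g(0.796062) = 0.720526
u_4 = g(0.720526) = 0.772459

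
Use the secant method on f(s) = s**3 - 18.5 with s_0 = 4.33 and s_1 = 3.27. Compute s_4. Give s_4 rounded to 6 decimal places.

f(s_0) = 62.682737, f(s_1) = 16.465783
s_2 = 3.270000 - (16.465783)·(3.270000 - 4.330000)/(16.465783 - (62.682737)) = 2.892352; f(s_2) = 5.696555
s_3 = 2.892352 - (5.696555)·(2.892352 - 3.270000)/(5.696555 - (16.465783)) = 2.692589; f(s_3) = 1.021375
s_4 = 2.692589 - (1.021375)·(2.692589 - 2.892352)/(1.021375 - (5.696555)) = 2.648948; f(s_4) = 0.087465

2.648948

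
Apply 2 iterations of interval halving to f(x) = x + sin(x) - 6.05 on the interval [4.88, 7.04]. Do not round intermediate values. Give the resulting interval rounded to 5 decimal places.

f(4.880000) = -2.155986, f(7.040000) = 1.676609 (opposite signs)
step 1: m = 5.960000, f(m) = -0.407589 < 0 → root in [5.960000, 7.040000]
step 2: m = 6.500000, f(m) = 0.665120 > 0 → root in [5.960000, 6.500000]

[5.96000, 6.50000]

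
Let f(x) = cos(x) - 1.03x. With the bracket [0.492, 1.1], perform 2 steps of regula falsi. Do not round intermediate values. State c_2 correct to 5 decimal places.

f(0.492000) = 0.374630, f(1.100000) = -0.679404
step 1: c = 0.708098, f(c) = 0.030259 > 0 → new bracket [0.708098, 1.100000]
step 2: c = 0.724808, f(c) = 0.002074 > 0 → new bracket [0.724808, 1.100000]

0.72481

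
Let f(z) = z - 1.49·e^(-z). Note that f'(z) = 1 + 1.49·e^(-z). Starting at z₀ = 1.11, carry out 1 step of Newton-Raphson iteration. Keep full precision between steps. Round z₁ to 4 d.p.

Newton update: z ← z − f(z)/f'(z).
z_0 = 1.110000: f = 0.618957, f' = 1.491043 → z_1 = 1.110000 - (0.618957)/(1.491043) = 0.694883

0.6949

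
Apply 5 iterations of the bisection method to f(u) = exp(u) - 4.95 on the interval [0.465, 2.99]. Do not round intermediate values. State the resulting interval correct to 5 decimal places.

[1.56969, 1.64859]

f(0.465000) = -3.357986, f(2.990000) = 14.935682 (opposite signs)
step 1: m = 1.727500, f(m) = 0.676570 > 0 → root in [0.465000, 1.727500]
step 2: m = 1.096250, f(m) = -1.957079 < 0 → root in [1.096250, 1.727500]
step 3: m = 1.411875, f(m) = -0.846357 < 0 → root in [1.411875, 1.727500]
step 4: m = 1.569688, f(m) = -0.144854 < 0 → root in [1.569688, 1.727500]
step 5: m = 1.648594, f(m) = 0.249663 > 0 → root in [1.569688, 1.648594]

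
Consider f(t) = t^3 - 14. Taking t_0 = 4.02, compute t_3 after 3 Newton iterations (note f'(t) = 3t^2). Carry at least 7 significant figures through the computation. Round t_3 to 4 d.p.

t_0 = 4.020000: f = 50.964808, f' = 48.481200 → t_1 = 4.020000 - (50.964808)/(48.481200) = 2.968772
t_1 = 2.968772: f = 12.165583, f' = 26.440817 → t_2 = 2.968772 - (12.165583)/(26.440817) = 2.508666
t_2 = 2.508666: f = 1.788043, f' = 18.880209 → t_3 = 2.508666 - (1.788043)/(18.880209) = 2.413961

2.4140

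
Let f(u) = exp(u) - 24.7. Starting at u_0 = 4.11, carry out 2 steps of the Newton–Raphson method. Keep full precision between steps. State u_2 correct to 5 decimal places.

f'(u) = exp(u)
u_0 = 4.110000: f = 36.246718, f' = 60.946718 → u_1 = 4.110000 - (36.246718)/(60.946718) = 3.515272
u_1 = 3.515272: f = 8.925074, f' = 33.625074 → u_2 = 3.515272 - (8.925074)/(33.625074) = 3.249843

3.24984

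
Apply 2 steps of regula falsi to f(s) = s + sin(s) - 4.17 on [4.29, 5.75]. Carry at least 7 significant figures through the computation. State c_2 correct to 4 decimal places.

False-position update: c = (a·f(b) − b·f(a))/(f(b) − f(a)); replace the endpoint whose sign matches f(c).
f(4.290000) = -0.792112, f(5.750000) = 1.071721
step 1: c = 4.910487, f(c) = -0.239956 < 0 → new bracket [4.910487, 5.750000]
step 2: c = 5.064066, f(c) = -0.044730 < 0 → new bracket [5.064066, 5.750000]

5.0641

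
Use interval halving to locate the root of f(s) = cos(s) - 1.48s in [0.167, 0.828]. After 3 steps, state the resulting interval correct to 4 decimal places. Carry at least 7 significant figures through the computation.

[0.4975, 0.5801]

f(0.167000) = 0.738928, f(0.828000) = -0.549090 (opposite signs)
step 1: m = 0.497500, f(m) = 0.142478 > 0 → root in [0.497500, 0.828000]
step 2: m = 0.662750, f(m) = -0.192567 < 0 → root in [0.497500, 0.662750]
step 3: m = 0.580125, f(m) = -0.022191 < 0 → root in [0.497500, 0.580125]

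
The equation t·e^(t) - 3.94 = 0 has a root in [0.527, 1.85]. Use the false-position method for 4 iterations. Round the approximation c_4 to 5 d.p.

f(0.527000) = -3.047345, f(1.850000) = 7.825666
step 1: c = 0.897793, f(c) = -1.736653 < 0 → new bracket [0.897793, 1.850000]
step 2: c = 1.070727, f(c) = -0.816152 < 0 → new bracket [1.070727, 1.850000]
step 3: c = 1.144324, f(c) = -0.346462 < 0 → new bracket [1.144324, 1.850000]
step 4: c = 1.174241, f(c) = -0.140524 < 0 → new bracket [1.174241, 1.850000]

1.17424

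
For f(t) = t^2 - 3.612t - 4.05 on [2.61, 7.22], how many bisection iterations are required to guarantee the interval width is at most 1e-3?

Initial width b − a = 7.22 − 2.61 = 4.610000.
After n steps the width is (b−a)/2^n; need (b−a)/2^n ≤ 1e-3.
So n ≥ log₂(4.610000/1e-3) = log₂(4610.0000) ≈ 12.1706.
Hence n = 13.

13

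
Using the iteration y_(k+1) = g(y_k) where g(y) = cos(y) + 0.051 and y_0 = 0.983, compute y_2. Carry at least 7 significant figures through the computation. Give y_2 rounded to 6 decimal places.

0.873201

y_1 = g(0.983000) = 0.605529
y_2 = g(0.605529) = 0.873201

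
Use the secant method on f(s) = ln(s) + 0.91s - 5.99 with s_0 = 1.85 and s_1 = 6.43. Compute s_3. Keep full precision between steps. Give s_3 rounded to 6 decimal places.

f(s_0) = -3.691314, f(s_1) = 1.722275
s_2 = 6.430000 - (1.722275)·(6.430000 - 1.850000)/(1.722275 - (-3.691314)) = 4.972923; f(s_2) = 0.139367
s_3 = 4.972923 - (0.139367)·(4.972923 - 6.430000)/(0.139367 - (1.722275)) = 4.844634; f(s_3) = -0.003511

4.844634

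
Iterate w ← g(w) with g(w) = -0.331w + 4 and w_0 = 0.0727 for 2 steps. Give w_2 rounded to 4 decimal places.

w_1 = g(0.072700) = 3.975936
w_2 = g(3.975936) = 2.683965

2.6840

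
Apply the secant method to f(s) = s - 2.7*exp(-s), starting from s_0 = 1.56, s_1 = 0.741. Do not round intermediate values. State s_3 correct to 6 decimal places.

f(s_0) = 0.992633, f(s_1) = -0.545920
s_2 = 0.741000 - (-0.545920)·(0.741000 - 1.560000)/(-0.545920 - (0.992633)) = 1.031603; f(s_2) = 0.069229
s_3 = 1.031603 - (0.069229)·(1.031603 - 0.741000)/(0.069229 - (-0.545920)) = 0.998899; f(s_3) = 0.004530

0.998899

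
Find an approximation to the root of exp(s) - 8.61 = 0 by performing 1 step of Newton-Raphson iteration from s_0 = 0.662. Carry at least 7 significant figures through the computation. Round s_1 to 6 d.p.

4.103199

f'(s) = exp(s)
s_0 = 0.662000: f = -6.671334, f' = 1.938666 → s_1 = 0.662000 - (-6.671334)/(1.938666) = 4.103199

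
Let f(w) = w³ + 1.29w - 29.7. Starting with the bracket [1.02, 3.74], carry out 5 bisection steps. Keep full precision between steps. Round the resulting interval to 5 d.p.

f(1.020000) = -27.322992, f(3.740000) = 27.438224 (opposite signs)
step 1: m = 2.380000, f(m) = -13.148528 < 0 → root in [2.380000, 3.740000]
step 2: m = 3.060000, f(m) = 2.900016 > 0 → root in [2.380000, 3.060000]
step 3: m = 2.720000, f(m) = -6.067552 < 0 → root in [2.720000, 3.060000]
step 4: m = 2.890000, f(m) = -1.834331 < 0 → root in [2.890000, 3.060000]
step 5: m = 2.975000, f(m) = 0.468359 > 0 → root in [2.890000, 2.975000]

[2.89000, 2.97500]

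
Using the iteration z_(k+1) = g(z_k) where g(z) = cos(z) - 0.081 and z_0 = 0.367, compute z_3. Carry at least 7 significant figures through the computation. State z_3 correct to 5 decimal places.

z_1 = g(0.367000) = 0.852408
z_2 = g(0.852408) = 0.577172
z_3 = g(0.577172) = 0.757009

0.75701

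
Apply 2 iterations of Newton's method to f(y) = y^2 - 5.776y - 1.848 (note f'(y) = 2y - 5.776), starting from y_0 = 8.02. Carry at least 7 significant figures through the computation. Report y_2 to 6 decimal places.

Newton update: y ← y − f(y)/f'(y).
y_0 = 8.020000: f = 16.148880, f' = 10.264000 → y_1 = 8.020000 - (16.148880)/(10.264000) = 6.446648
y_1 = 6.446648: f = 2.475435, f' = 7.117297 → y_2 = 6.446648 - (2.475435)/(7.117297) = 6.098843

6.098843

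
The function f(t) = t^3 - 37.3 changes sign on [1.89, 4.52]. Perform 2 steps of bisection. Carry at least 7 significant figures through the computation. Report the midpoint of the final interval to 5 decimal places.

3.53375

f(1.890000) = -30.548731, f(4.520000) = 55.045408 (opposite signs)
step 1: m = 3.205000, f(m) = -4.378160 < 0 → root in [3.205000, 4.520000]
step 2: m = 3.862500, f(m) = 20.324275 > 0 → root in [3.205000, 3.862500]
Midpoint of [3.205000, 3.862500] = 3.533750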